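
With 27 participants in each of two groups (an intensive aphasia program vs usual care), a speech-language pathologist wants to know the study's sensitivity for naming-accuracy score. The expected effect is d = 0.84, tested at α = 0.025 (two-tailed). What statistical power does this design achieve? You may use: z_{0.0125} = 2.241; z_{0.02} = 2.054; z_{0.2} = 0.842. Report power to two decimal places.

For two equal groups, power = Φ(d·√(n/2) − z_{α/2}).
d·√(n/2) = 0.84 × √(27/2) = 0.84 × 3.674 = 3.086.
z_β = 3.086 − 2.241 = 0.845.
Power = Φ(0.845) = 0.801.

power ≈ 0.80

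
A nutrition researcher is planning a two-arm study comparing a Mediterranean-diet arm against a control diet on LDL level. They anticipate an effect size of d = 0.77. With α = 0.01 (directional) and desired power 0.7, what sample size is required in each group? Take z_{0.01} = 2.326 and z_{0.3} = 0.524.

For two independent groups with equal n: n = 2·((z_{α} + z_β) / d)².
z_{α} + z_β = 2.326 + 0.524 = 2.850.
n = 2 × (2.850 / 0.77)² = 2 × 3.701² = 2 × 13.70 = 27.4.
Round up to the next whole participant.

n = 28 per group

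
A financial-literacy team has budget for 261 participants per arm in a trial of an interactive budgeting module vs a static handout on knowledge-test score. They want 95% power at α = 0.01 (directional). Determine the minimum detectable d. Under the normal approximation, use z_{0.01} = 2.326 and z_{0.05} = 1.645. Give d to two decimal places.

d_min ≈ 0.35

For two independent groups of n = 261 each: d_min = (z_{α} + z_β)·√(2/n).
z-sum = 2.326 + 1.645 = 3.971.
d_min = 3.971 × √(2/261) = 3.971 × 0.0875 = 0.348.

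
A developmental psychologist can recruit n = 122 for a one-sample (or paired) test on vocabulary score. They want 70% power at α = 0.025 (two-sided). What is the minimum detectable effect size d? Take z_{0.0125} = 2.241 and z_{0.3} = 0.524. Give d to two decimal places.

For a single sample (or paired design) of n = 122: d_min = (z_{α/2} + z_β)/√n.
z-sum = 2.241 + 0.524 = 2.765.
d_min = 2.765 / √122 = 2.765 / 11.045 = 0.250.

d_min ≈ 0.25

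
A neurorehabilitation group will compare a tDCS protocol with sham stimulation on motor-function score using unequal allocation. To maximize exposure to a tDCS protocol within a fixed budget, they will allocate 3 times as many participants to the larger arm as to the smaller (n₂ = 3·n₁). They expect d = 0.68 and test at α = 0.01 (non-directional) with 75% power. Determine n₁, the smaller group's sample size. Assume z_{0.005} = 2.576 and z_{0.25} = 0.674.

n₁ = 31

With allocation ratio k = n₂/n₁ = 3, Var(x̄₁−x̄₂) = σ²(1/n₁ + 1/(k·n₁)) = σ²·(k+1)/(k·n₁).
So n₁ = (1 + 1/k)·((z_{α/2} + z_β)/d)² = 1.333 × (3.250/0.68)².
n₁ = 1.333 × 22.84 = 30.5.
Round up: n₁ = 31, giving n₂ = 3 × 31 = 93.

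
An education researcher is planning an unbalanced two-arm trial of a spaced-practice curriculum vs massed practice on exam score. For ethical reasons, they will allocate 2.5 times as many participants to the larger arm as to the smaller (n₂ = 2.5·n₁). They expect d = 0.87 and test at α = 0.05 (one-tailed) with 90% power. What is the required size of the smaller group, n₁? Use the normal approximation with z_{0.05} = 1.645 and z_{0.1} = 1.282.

n₁ = 16

With allocation ratio k = n₂/n₁ = 2.5, Var(x̄₁−x̄₂) = σ²(1/n₁ + 1/(k·n₁)) = σ²·(k+1)/(k·n₁).
So n₁ = (1 + 1/k)·((z_{α} + z_β)/d)² = 1.400 × (2.927/0.87)².
n₁ = 1.400 × 11.32 = 15.8.
Round up: n₁ = 16, giving n₂ = 2.5 × 16 = 40.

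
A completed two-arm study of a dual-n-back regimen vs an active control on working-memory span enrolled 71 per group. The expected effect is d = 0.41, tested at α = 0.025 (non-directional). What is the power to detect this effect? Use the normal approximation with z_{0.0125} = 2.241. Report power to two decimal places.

For two equal groups, power = Φ(d·√(n/2) − z_{α/2}).
d·√(n/2) = 0.41 × √(71/2) = 0.41 × 5.958 = 2.443.
z_β = 2.443 − 2.241 = 0.202.
Power = Φ(0.202) = 0.580.

power ≈ 0.58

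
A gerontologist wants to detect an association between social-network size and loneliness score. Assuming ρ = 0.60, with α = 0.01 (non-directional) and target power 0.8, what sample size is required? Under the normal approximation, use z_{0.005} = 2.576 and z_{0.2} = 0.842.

Fisher's z: C = ½·ln((1+r)/(1−r)) = ½·ln(4.0000) = 0.6931.
n = ((z_{α/2} + z_β)/C)² + 3.
(2.576 + 0.842) / 0.6931 = 3.418 / 0.6931 = 4.931.
n = 4.931² + 3 = 24.32 + 3 = 27.3.
Round up.

n = 28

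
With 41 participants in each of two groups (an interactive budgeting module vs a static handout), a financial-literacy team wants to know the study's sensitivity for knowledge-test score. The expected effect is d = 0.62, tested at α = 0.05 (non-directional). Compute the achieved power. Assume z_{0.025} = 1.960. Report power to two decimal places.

power ≈ 0.80

For two equal groups, power = Φ(d·√(n/2) − z_{α/2}).
d·√(n/2) = 0.62 × √(41/2) = 0.62 × 4.528 = 2.807.
z_β = 2.807 − 1.960 = 0.847.
Power = Φ(0.847) = 0.802.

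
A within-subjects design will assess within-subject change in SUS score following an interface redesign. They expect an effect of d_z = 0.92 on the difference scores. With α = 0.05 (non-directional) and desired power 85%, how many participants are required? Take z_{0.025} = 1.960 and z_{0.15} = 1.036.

For a paired (one-sample on differences) test: n = ((z_{α/2} + z_β) / d)².
z_{α/2} + z_β = 1.960 + 1.036 = 2.996.
n = (2.996 / 0.92)² = 3.257² = 10.60.
Round up.

n = 11 pairs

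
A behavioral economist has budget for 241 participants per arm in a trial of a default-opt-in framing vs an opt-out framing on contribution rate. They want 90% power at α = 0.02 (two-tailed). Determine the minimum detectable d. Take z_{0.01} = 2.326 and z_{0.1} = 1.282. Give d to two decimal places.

d_min ≈ 0.33

For two independent groups of n = 241 each: d_min = (z_{α/2} + z_β)·√(2/n).
z-sum = 2.326 + 1.282 = 3.608.
d_min = 3.608 × √(2/241) = 3.608 × 0.0911 = 0.329.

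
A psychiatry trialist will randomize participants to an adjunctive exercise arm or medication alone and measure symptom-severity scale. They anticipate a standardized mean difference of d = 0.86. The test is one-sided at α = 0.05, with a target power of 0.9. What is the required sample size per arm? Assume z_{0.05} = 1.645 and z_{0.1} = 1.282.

For two independent groups with equal n: n = 2·((z_{α} + z_β) / d)².
z_{α} + z_β = 1.645 + 1.282 = 2.927.
n = 2 × (2.927 / 0.86)² = 2 × 3.403² = 2 × 11.58 = 23.2.
Round up to the next whole participant.

n = 24 per group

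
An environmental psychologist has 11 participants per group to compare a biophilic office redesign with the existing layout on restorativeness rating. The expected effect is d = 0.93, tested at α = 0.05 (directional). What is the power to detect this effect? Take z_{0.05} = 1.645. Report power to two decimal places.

For two equal groups, power = Φ(d·√(n/2) − z_{α}).
d·√(n/2) = 0.93 × √(11/2) = 0.93 × 2.345 = 2.181.
z_β = 2.181 − 1.645 = 0.536.
Power = Φ(0.536) = 0.704.

power ≈ 0.70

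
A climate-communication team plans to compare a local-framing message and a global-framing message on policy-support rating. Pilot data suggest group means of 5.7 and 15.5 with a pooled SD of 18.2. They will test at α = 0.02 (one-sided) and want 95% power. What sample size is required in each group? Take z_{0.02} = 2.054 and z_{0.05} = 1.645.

n = 95 per group

Cohen's d = |M₁ − M₂| / SD_pooled = |5.7 − 15.5| / 18.2 = 9.8 / 18.2 = 0.538.
For two independent groups with equal n: n = 2·((z_{α} + z_β) / d)².
z_{α} + z_β = 2.054 + 1.645 = 3.699.
n = 2 × (3.699 / 0.538)² = 2 × 6.875² = 2 × 47.27 = 94.5.
Round up to the next whole participant.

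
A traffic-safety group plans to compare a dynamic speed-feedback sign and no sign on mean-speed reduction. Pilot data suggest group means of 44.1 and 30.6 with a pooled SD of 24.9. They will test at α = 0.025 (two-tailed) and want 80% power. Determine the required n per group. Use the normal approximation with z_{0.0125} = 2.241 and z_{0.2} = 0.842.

n = 65 per group

Cohen's d = |M₁ − M₂| / SD_pooled = |44.1 − 30.6| / 24.9 = 13.5 / 24.9 = 0.542.
For two independent groups with equal n: n = 2·((z_{α/2} + z_β) / d)².
z_{α/2} + z_β = 2.241 + 0.842 = 3.083.
n = 2 × (3.083 / 0.542)² = 2 × 5.688² = 2 × 32.36 = 64.7.
Round up to the next whole participant.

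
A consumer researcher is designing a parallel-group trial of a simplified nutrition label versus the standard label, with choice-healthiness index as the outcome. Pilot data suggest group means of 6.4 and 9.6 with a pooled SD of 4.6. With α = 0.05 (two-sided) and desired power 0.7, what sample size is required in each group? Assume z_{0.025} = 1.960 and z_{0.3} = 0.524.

n = 26 per group

Cohen's d = |M₁ − M₂| / SD_pooled = |6.4 − 9.6| / 4.6 = 3.2 / 4.6 = 0.696.
For two independent groups with equal n: n = 2·((z_{α/2} + z_β) / d)².
z_{α/2} + z_β = 1.960 + 0.524 = 2.484.
n = 2 × (2.484 / 0.696)² = 2 × 3.569² = 2 × 12.74 = 25.5.
Round up to the next whole participant.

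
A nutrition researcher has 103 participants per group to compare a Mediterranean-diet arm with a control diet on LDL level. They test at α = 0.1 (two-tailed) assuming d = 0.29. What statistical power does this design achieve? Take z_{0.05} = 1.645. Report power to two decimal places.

power ≈ 0.67

For two equal groups, power = Φ(d·√(n/2) − z_{α/2}).
d·√(n/2) = 0.29 × √(103/2) = 0.29 × 7.176 = 2.081.
z_β = 2.081 − 1.645 = 0.436.
Power = Φ(0.436) = 0.669.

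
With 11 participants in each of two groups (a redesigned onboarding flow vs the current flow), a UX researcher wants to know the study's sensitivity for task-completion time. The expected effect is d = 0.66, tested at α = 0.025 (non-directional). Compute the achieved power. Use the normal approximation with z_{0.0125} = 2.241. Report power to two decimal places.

power ≈ 0.24

For two equal groups, power = Φ(d·√(n/2) − z_{α/2}).
d·√(n/2) = 0.66 × √(11/2) = 0.66 × 2.345 = 1.548.
z_β = 1.548 − 2.241 = -0.693.
Power = Φ(-0.693) = 0.244.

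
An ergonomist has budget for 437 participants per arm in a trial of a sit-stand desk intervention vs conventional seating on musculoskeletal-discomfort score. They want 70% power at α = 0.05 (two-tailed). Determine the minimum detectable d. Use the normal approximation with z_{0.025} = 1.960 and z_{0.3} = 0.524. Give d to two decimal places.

For two independent groups of n = 437 each: d_min = (z_{α/2} + z_β)·√(2/n).
z-sum = 1.960 + 0.524 = 2.484.
d_min = 2.484 × √(2/437) = 2.484 × 0.0677 = 0.168.

d_min ≈ 0.17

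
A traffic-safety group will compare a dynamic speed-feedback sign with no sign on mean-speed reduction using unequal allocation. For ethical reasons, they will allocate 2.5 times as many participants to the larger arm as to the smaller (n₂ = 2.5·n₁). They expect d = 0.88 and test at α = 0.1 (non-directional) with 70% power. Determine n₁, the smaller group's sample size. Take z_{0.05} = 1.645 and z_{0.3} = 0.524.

With allocation ratio k = n₂/n₁ = 2.5, Var(x̄₁−x̄₂) = σ²(1/n₁ + 1/(k·n₁)) = σ²·(k+1)/(k·n₁).
So n₁ = (1 + 1/k)·((z_{α/2} + z_β)/d)² = 1.400 × (2.169/0.88)².
n₁ = 1.400 × 6.08 = 8.5.
Round up: n₁ = 9, giving n₂ = ⌈2.5 × 9⌉ = ⌈22.5⌉ = 23.

n₁ = 9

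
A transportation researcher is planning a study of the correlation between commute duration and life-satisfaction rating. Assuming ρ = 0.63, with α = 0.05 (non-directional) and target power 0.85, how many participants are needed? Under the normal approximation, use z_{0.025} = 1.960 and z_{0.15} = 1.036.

n = 20

Fisher's z: C = ½·ln((1+r)/(1−r)) = ½·ln(4.4054) = 0.7414.
n = ((z_{α/2} + z_β)/C)² + 3.
(1.960 + 1.036) / 0.7414 = 2.996 / 0.7414 = 4.041.
n = 4.041² + 3 = 16.33 + 3 = 19.3.
Round up.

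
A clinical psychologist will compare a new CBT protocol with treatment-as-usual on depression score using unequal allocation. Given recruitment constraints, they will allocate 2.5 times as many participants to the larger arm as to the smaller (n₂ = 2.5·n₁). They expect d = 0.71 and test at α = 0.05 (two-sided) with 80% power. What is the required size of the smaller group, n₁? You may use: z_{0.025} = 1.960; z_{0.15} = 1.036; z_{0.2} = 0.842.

n₁ = 22

With allocation ratio k = n₂/n₁ = 2.5, Var(x̄₁−x̄₂) = σ²(1/n₁ + 1/(k·n₁)) = σ²·(k+1)/(k·n₁).
So n₁ = (1 + 1/k)·((z_{α/2} + z_β)/d)² = 1.400 × (2.802/0.71)².
n₁ = 1.400 × 15.57 = 21.8.
Round up: n₁ = 22, giving n₂ = 2.5 × 22 = 55.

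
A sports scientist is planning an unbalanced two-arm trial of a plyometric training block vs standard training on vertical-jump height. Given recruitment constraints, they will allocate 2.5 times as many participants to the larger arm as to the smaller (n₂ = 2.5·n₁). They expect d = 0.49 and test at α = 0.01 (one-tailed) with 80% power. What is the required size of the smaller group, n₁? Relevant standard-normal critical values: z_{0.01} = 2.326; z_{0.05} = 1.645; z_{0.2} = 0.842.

With allocation ratio k = n₂/n₁ = 2.5, Var(x̄₁−x̄₂) = σ²(1/n₁ + 1/(k·n₁)) = σ²·(k+1)/(k·n₁).
So n₁ = (1 + 1/k)·((z_{α} + z_β)/d)² = 1.400 × (3.168/0.49)².
n₁ = 1.400 × 41.80 = 58.5.
Round up: n₁ = 59, giving n₂ = ⌈2.5 × 59⌉ = ⌈147.5⌉ = 148.

n₁ = 59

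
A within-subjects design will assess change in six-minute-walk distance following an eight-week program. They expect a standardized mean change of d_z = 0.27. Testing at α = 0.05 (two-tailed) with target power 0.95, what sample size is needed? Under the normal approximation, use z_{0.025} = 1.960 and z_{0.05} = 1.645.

For a paired (one-sample on differences) test: n = ((z_{α/2} + z_β) / d)².
z_{α/2} + z_β = 1.960 + 1.645 = 3.605.
n = (3.605 / 0.27)² = 13.352² = 178.27.
Round up.

n = 179 pairs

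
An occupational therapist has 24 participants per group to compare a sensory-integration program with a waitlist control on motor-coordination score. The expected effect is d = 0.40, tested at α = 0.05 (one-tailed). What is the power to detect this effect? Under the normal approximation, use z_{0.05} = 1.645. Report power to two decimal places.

For two equal groups, power = Φ(d·√(n/2) − z_{α}).
d·√(n/2) = 0.40 × √(24/2) = 0.40 × 3.464 = 1.386.
z_β = 1.386 − 1.645 = -0.259.
Power = Φ(-0.259) = 0.398.

power ≈ 0.40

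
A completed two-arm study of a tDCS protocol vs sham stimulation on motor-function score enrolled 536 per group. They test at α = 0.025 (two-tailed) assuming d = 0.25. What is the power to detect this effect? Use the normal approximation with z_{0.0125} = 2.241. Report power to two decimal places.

power ≈ 0.97

For two equal groups, power = Φ(d·√(n/2) − z_{α/2}).
d·√(n/2) = 0.25 × √(536/2) = 0.25 × 16.371 = 4.093.
z_β = 4.093 − 2.241 = 1.852.
Power = Φ(1.852) = 0.968.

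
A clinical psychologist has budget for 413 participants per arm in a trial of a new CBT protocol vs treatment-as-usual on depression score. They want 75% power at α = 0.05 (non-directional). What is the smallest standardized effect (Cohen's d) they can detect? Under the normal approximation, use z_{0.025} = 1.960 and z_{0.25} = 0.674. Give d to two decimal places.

d_min ≈ 0.18

For two independent groups of n = 413 each: d_min = (z_{α/2} + z_β)·√(2/n).
z-sum = 1.960 + 0.674 = 2.634.
d_min = 2.634 × √(2/413) = 2.634 × 0.0696 = 0.183.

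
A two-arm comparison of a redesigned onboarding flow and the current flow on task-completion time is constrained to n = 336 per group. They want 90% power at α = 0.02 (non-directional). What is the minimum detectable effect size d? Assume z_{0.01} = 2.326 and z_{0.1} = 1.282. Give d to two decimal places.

For two independent groups of n = 336 each: d_min = (z_{α/2} + z_β)·√(2/n).
z-sum = 2.326 + 1.282 = 3.608.
d_min = 3.608 × √(2/336) = 3.608 × 0.0772 = 0.278.

d_min ≈ 0.28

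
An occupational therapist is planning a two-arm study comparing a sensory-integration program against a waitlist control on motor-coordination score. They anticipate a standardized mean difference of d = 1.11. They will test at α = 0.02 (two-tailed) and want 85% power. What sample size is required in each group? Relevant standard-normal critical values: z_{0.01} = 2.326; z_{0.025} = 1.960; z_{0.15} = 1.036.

For two independent groups with equal n: n = 2·((z_{α/2} + z_β) / d)².
z_{α/2} + z_β = 2.326 + 1.036 = 3.362.
n = 2 × (3.362 / 1.11)² = 2 × 3.029² = 2 × 9.17 = 18.3.
Round up to the next whole participant.

n = 19 per group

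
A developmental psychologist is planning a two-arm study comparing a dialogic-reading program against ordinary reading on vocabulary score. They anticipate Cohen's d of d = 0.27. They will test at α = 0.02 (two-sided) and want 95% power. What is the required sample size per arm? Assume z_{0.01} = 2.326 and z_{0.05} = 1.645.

For two independent groups with equal n: n = 2·((z_{α/2} + z_β) / d)².
z_{α/2} + z_β = 2.326 + 1.645 = 3.971.
n = 2 × (3.971 / 0.27)² = 2 × 14.707² = 2 × 216.31 = 432.6.
Round up to the next whole participant.

n = 433 per group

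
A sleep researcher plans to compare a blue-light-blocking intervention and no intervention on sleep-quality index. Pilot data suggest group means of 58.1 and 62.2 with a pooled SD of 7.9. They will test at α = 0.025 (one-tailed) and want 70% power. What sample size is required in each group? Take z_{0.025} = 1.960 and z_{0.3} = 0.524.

n = 46 per group

Cohen's d = |M₁ − M₂| / SD_pooled = |58.1 − 62.2| / 7.9 = 4.1 / 7.9 = 0.519.
For two independent groups with equal n: n = 2·((z_{α} + z_β) / d)².
z_{α} + z_β = 1.960 + 0.524 = 2.484.
n = 2 × (2.484 / 0.519)² = 2 × 4.786² = 2 × 22.91 = 45.8.
Round up to the next whole participant.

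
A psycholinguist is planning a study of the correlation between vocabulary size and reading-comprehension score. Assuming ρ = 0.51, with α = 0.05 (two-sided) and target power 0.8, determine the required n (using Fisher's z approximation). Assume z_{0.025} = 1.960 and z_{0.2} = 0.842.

n = 28

Fisher's z: C = ½·ln((1+r)/(1−r)) = ½·ln(3.0816) = 0.5627.
n = ((z_{α/2} + z_β)/C)² + 3.
(1.960 + 0.842) / 0.5627 = 2.802 / 0.5627 = 4.980.
n = 4.980² + 3 = 24.80 + 3 = 27.8.
Round up.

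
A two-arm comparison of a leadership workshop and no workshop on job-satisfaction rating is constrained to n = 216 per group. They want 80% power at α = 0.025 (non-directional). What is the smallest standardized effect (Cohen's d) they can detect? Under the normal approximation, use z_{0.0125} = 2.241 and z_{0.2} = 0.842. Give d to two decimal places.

For two independent groups of n = 216 each: d_min = (z_{α/2} + z_β)·√(2/n).
z-sum = 2.241 + 0.842 = 3.083.
d_min = 3.083 × √(2/216) = 3.083 × 0.0962 = 0.297.

d_min ≈ 0.30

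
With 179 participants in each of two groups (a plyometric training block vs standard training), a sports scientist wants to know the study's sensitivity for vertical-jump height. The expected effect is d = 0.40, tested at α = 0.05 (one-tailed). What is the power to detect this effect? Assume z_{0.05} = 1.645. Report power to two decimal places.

power ≈ 0.98

For two equal groups, power = Φ(d·√(n/2) − z_{α}).
d·√(n/2) = 0.40 × √(179/2) = 0.40 × 9.460 = 3.784.
z_β = 3.784 − 1.645 = 2.139.
Power = Φ(2.139) = 0.984.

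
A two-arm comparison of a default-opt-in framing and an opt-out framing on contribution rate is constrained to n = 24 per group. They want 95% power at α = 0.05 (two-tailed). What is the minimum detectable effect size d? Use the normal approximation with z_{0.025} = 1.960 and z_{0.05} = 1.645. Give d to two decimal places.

For two independent groups of n = 24 each: d_min = (z_{α/2} + z_β)·√(2/n).
z-sum = 1.960 + 1.645 = 3.605.
d_min = 3.605 × √(2/24) = 3.605 × 0.2887 = 1.041.

d_min ≈ 1.04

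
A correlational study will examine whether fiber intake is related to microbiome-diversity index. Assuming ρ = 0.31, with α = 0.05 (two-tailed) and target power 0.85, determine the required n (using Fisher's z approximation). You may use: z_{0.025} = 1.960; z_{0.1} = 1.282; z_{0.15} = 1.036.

n = 91

Fisher's z: C = ½·ln((1+r)/(1−r)) = ½·ln(1.8986) = 0.3205.
n = ((z_{α/2} + z_β)/C)² + 3.
(1.960 + 1.036) / 0.3205 = 2.996 / 0.3205 = 9.348.
n = 9.348² + 3 = 87.38 + 3 = 90.4.
Round up.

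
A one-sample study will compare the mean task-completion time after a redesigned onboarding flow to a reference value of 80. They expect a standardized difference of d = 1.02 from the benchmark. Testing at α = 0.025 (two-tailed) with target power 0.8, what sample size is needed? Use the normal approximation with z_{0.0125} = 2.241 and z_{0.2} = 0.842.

n = 10

For a one-sample test: n = ((z_{α/2} + z_β) / d)².
z_{α/2} + z_β = 2.241 + 0.842 = 3.083.
n = (3.083 / 1.02)² = 3.023² = 9.14.
Round up.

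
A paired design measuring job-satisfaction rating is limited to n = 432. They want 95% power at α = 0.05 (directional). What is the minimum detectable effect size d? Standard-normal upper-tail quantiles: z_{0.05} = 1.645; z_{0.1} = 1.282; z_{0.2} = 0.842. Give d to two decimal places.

d_min ≈ 0.16

For a single sample (or paired design) of n = 432: d_min = (z_{α} + z_β)/√n.
z-sum = 1.645 + 1.645 = 3.290.
d_min = 3.290 / √432 = 3.290 / 20.785 = 0.158.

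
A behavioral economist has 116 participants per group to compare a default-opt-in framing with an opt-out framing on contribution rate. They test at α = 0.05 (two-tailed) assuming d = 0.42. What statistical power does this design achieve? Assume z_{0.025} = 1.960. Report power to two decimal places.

power ≈ 0.89

For two equal groups, power = Φ(d·√(n/2) − z_{α/2}).
d·√(n/2) = 0.42 × √(116/2) = 0.42 × 7.616 = 3.199.
z_β = 3.199 − 1.960 = 1.239.
Power = Φ(1.239) = 0.892.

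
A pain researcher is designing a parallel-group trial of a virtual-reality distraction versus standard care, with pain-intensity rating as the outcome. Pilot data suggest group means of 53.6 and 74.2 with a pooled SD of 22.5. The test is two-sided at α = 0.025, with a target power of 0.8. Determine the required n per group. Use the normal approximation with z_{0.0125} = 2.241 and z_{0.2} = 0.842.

Cohen's d = |M₁ − M₂| / SD_pooled = |53.6 − 74.2| / 22.5 = 20.6 / 22.5 = 0.916.
For two independent groups with equal n: n = 2·((z_{α/2} + z_β) / d)².
z_{α/2} + z_β = 2.241 + 0.842 = 3.083.
n = 2 × (3.083 / 0.916)² = 2 × 3.366² = 2 × 11.33 = 22.7.
Round up to the next whole participant.

n = 23 per group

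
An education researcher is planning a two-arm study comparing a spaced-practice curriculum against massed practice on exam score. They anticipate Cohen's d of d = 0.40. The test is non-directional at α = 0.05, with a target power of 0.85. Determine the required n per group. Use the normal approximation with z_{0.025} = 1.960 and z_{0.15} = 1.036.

For two independent groups with equal n: n = 2·((z_{α/2} + z_β) / d)².
z_{α/2} + z_β = 1.960 + 1.036 = 2.996.
n = 2 × (2.996 / 0.40)² = 2 × 7.490² = 2 × 56.10 = 112.2.
Round up to the next whole participant.

n = 113 per group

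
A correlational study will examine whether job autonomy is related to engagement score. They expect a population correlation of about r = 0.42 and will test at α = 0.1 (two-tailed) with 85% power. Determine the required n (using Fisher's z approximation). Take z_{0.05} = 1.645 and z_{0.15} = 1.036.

n = 39

Fisher's z: C = ½·ln((1+r)/(1−r)) = ½·ln(2.4483) = 0.4477.
n = ((z_{α/2} + z_β)/C)² + 3.
(1.645 + 1.036) / 0.4477 = 2.681 / 0.4477 = 5.988.
n = 5.988² + 3 = 35.86 + 3 = 38.9.
Round up.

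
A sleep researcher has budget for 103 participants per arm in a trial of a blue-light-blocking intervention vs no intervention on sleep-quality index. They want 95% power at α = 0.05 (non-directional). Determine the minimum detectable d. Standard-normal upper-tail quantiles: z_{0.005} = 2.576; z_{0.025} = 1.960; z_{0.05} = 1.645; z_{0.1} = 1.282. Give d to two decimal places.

For two independent groups of n = 103 each: d_min = (z_{α/2} + z_β)·√(2/n).
z-sum = 1.960 + 1.645 = 3.605.
d_min = 3.605 × √(2/103) = 3.605 × 0.1393 = 0.502.

d_min ≈ 0.50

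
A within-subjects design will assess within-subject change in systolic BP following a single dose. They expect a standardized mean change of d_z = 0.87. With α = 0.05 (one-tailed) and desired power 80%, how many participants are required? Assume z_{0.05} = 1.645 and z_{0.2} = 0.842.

For a paired (one-sample on differences) test: n = ((z_{α} + z_β) / d)².
z_{α} + z_β = 1.645 + 0.842 = 2.487.
n = (2.487 / 0.87)² = 2.859² = 8.17.
Round up.

n = 9 pairs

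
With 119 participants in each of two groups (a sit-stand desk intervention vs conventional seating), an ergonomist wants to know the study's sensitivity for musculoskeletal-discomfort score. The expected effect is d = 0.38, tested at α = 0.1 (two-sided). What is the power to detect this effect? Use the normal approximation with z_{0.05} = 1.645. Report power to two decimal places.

power ≈ 0.90

For two equal groups, power = Φ(d·√(n/2) − z_{α/2}).
d·√(n/2) = 0.38 × √(119/2) = 0.38 × 7.714 = 2.931.
z_β = 2.931 − 1.645 = 1.286.
Power = Φ(1.286) = 0.901.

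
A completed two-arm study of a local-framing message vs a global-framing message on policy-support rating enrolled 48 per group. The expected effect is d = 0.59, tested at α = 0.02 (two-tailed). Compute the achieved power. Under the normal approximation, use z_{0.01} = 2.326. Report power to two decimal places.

power ≈ 0.71

For two equal groups, power = Φ(d·√(n/2) − z_{α/2}).
d·√(n/2) = 0.59 × √(48/2) = 0.59 × 4.899 = 2.890.
z_β = 2.890 − 2.326 = 0.564.
Power = Φ(0.564) = 0.714.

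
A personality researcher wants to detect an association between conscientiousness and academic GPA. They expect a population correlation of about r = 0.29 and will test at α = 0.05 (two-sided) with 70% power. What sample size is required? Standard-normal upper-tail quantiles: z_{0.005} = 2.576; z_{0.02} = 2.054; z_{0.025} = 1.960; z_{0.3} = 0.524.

n = 73

Fisher's z: C = ½·ln((1+r)/(1−r)) = ½·ln(1.8169) = 0.2986.
n = ((z_{α/2} + z_β)/C)² + 3.
(1.960 + 0.524) / 0.2986 = 2.484 / 0.2986 = 8.319.
n = 8.319² + 3 = 69.20 + 3 = 72.2.
Round up.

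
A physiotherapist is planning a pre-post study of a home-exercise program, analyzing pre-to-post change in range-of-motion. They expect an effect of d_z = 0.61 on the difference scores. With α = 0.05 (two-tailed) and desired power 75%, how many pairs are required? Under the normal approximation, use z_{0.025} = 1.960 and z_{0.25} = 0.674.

For a paired (one-sample on differences) test: n = ((z_{α/2} + z_β) / d)².
z_{α/2} + z_β = 1.960 + 0.674 = 2.634.
n = (2.634 / 0.61)² = 4.318² = 18.65.
Round up.

n = 19 pairs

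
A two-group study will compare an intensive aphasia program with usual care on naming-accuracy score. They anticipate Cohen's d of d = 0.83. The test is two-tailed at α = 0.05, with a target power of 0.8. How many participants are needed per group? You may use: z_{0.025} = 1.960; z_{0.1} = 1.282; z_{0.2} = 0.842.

For two independent groups with equal n: n = 2·((z_{α/2} + z_β) / d)².
z_{α/2} + z_β = 1.960 + 0.842 = 2.802.
n = 2 × (2.802 / 0.83)² = 2 × 3.376² = 2 × 11.40 = 22.8.
Round up to the next whole participant.

n = 23 per group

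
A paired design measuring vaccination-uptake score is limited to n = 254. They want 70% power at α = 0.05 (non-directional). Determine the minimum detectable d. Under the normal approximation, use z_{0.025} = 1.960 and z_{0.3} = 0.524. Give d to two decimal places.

d_min ≈ 0.16

For a single sample (or paired design) of n = 254: d_min = (z_{α/2} + z_β)/√n.
z-sum = 1.960 + 0.524 = 2.484.
d_min = 2.484 / √254 = 2.484 / 15.937 = 0.156.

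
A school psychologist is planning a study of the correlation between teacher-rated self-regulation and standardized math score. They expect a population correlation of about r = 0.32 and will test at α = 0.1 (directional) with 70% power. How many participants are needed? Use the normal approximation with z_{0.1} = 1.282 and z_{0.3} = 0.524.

n = 33

Fisher's z: C = ½·ln((1+r)/(1−r)) = ½·ln(1.9412) = 0.3316.
n = ((z_{α} + z_β)/C)² + 3.
(1.282 + 0.524) / 0.3316 = 1.806 / 0.3316 = 5.446.
n = 5.446² + 3 = 29.66 + 3 = 32.7.
Round up.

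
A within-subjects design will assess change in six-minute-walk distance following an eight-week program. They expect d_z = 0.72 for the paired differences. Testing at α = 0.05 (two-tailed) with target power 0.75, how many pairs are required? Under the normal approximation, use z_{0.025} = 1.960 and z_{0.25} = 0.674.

For a paired (one-sample on differences) test: n = ((z_{α/2} + z_β) / d)².
z_{α/2} + z_β = 1.960 + 0.674 = 2.634.
n = (2.634 / 0.72)² = 3.658² = 13.38.
Round up.

n = 14 pairs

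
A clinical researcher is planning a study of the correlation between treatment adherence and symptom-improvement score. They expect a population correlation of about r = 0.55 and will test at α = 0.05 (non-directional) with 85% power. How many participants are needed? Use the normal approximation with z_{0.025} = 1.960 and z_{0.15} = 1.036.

n = 27

Fisher's z: C = ½·ln((1+r)/(1−r)) = ½·ln(3.4444) = 0.6184.
n = ((z_{α/2} + z_β)/C)² + 3.
(1.960 + 1.036) / 0.6184 = 2.996 / 0.6184 = 4.845.
n = 4.845² + 3 = 23.47 + 3 = 26.5.
Round up.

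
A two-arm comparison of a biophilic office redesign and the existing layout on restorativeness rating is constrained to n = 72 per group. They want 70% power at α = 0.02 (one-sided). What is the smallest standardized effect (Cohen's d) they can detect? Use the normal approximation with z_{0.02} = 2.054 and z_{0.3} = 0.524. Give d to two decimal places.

For two independent groups of n = 72 each: d_min = (z_{α} + z_β)·√(2/n).
z-sum = 2.054 + 0.524 = 2.578.
d_min = 2.578 × √(2/72) = 2.578 × 0.1667 = 0.430.

d_min ≈ 0.43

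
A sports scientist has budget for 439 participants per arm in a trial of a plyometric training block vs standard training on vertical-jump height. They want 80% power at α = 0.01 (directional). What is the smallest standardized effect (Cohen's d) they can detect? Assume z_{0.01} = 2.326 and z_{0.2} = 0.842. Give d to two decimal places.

For two independent groups of n = 439 each: d_min = (z_{α} + z_β)·√(2/n).
z-sum = 2.326 + 0.842 = 3.168.
d_min = 3.168 × √(2/439) = 3.168 × 0.0675 = 0.214.

d_min ≈ 0.21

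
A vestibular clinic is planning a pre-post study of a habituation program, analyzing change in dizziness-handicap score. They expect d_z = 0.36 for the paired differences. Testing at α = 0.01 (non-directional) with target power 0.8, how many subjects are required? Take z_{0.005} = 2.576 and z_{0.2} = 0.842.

For a paired (one-sample on differences) test: n = ((z_{α/2} + z_β) / d)².
z_{α/2} + z_β = 2.576 + 0.842 = 3.418.
n = (3.418 / 0.36)² = 9.494² = 90.14.
Round up.

n = 91 pairs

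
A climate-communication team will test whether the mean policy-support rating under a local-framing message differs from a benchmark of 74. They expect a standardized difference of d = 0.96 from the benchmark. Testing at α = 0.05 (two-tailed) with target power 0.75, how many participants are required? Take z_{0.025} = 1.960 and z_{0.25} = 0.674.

n = 8

For a one-sample test: n = ((z_{α/2} + z_β) / d)².
z_{α/2} + z_β = 1.960 + 0.674 = 2.634.
n = (2.634 / 0.96)² = 2.744² = 7.53.
Round up.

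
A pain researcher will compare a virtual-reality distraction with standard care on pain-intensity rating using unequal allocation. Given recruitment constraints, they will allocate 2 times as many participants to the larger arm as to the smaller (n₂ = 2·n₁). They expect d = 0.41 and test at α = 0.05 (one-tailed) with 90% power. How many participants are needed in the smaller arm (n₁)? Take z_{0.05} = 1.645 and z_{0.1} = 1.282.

n₁ = 77

With allocation ratio k = n₂/n₁ = 2, Var(x̄₁−x̄₂) = σ²(1/n₁ + 1/(k·n₁)) = σ²·(k+1)/(k·n₁).
So n₁ = (1 + 1/k)·((z_{α} + z_β)/d)² = 1.500 × (2.927/0.41)².
n₁ = 1.500 × 50.97 = 76.4.
Round up: n₁ = 77, giving n₂ = 2 × 77 = 154.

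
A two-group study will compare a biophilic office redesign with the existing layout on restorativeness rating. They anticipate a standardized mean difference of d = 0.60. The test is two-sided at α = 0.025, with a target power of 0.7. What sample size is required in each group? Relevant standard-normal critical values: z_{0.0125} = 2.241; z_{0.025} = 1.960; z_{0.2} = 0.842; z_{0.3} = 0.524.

For two independent groups with equal n: n = 2·((z_{α/2} + z_β) / d)².
z_{α/2} + z_β = 2.241 + 0.524 = 2.765.
n = 2 × (2.765 / 0.60)² = 2 × 4.608² = 2 × 21.24 = 42.5.
Round up to the next whole participant.

n = 43 per group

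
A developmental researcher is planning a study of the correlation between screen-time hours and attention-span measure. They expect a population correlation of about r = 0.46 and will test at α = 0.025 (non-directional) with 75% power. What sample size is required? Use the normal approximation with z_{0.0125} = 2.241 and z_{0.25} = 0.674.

Fisher's z: C = ½·ln((1+r)/(1−r)) = ½·ln(2.7037) = 0.4973.
n = ((z_{α/2} + z_β)/C)² + 3.
(2.241 + 0.674) / 0.4973 = 2.915 / 0.4973 = 5.862.
n = 5.862² + 3 = 34.36 + 3 = 37.4.
Round up.

n = 38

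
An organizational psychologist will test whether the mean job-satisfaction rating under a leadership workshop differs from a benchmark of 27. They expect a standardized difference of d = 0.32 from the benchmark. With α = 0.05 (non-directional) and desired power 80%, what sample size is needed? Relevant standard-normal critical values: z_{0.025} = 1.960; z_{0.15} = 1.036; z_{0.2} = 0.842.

For a one-sample test: n = ((z_{α/2} + z_β) / d)².
z_{α/2} + z_β = 1.960 + 0.842 = 2.802.
n = (2.802 / 0.32)² = 8.756² = 76.67.
Round up.

n = 77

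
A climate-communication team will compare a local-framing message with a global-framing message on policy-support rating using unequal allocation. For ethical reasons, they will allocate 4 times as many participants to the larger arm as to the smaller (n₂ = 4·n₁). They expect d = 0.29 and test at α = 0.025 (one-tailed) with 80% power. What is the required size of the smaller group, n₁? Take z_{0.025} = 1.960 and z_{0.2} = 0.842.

n₁ = 117

With allocation ratio k = n₂/n₁ = 4, Var(x̄₁−x̄₂) = σ²(1/n₁ + 1/(k·n₁)) = σ²·(k+1)/(k·n₁).
So n₁ = (1 + 1/k)·((z_{α} + z_β)/d)² = 1.250 × (2.802/0.29)².
n₁ = 1.250 × 93.36 = 116.7.
Round up: n₁ = 117, giving n₂ = 4 × 117 = 468.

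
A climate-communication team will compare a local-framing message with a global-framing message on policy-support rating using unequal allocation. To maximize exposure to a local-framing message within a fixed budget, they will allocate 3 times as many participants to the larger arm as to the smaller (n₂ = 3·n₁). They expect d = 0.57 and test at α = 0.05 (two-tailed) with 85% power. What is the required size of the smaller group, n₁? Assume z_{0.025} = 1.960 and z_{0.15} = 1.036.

With allocation ratio k = n₂/n₁ = 3, Var(x̄₁−x̄₂) = σ²(1/n₁ + 1/(k·n₁)) = σ²·(k+1)/(k·n₁).
So n₁ = (1 + 1/k)·((z_{α/2} + z_β)/d)² = 1.333 × (2.996/0.57)².
n₁ = 1.333 × 27.63 = 36.8.
Round up: n₁ = 37, giving n₂ = 3 × 37 = 111.

n₁ = 37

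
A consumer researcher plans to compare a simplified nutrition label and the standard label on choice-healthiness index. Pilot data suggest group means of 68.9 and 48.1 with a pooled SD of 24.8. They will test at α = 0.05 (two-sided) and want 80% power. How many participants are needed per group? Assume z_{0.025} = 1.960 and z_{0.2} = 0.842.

Cohen's d = |M₁ − M₂| / SD_pooled = |68.9 − 48.1| / 24.8 = 20.8 / 24.8 = 0.839.
For two independent groups with equal n: n = 2·((z_{α/2} + z_β) / d)².
z_{α/2} + z_β = 1.960 + 0.842 = 2.802.
n = 2 × (2.802 / 0.839)² = 2 × 3.340² = 2 × 11.15 = 22.3.
Round up to the next whole participant.

n = 23 per group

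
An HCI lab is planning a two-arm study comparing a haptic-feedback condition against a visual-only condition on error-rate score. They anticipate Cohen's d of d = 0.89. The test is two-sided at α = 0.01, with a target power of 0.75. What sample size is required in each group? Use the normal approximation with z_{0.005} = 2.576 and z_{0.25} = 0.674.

n = 27 per group

For two independent groups with equal n: n = 2·((z_{α/2} + z_β) / d)².
z_{α/2} + z_β = 2.576 + 0.674 = 3.250.
n = 2 × (3.250 / 0.89)² = 2 × 3.652² = 2 × 13.33 = 26.7.
Round up to the next whole participant.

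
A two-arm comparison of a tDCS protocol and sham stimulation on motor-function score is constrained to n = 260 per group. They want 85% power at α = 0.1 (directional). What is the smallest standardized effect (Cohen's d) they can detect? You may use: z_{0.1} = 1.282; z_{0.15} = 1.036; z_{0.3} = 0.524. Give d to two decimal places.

For two independent groups of n = 260 each: d_min = (z_{α} + z_β)·√(2/n).
z-sum = 1.282 + 1.036 = 2.318.
d_min = 2.318 × √(2/260) = 2.318 × 0.0877 = 0.203.

d_min ≈ 0.20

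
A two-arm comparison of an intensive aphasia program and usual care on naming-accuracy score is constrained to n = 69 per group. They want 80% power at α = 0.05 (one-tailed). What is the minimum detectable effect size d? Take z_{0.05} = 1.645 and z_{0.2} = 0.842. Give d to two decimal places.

For two independent groups of n = 69 each: d_min = (z_{α} + z_β)·√(2/n).
z-sum = 1.645 + 0.842 = 2.487.
d_min = 2.487 × √(2/69) = 2.487 × 0.1703 = 0.423.

d_min ≈ 0.42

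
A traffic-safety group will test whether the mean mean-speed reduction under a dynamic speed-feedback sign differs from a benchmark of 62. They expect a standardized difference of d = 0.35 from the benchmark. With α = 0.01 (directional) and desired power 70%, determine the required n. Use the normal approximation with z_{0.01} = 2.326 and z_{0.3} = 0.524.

n = 67

For a one-sample test: n = ((z_{α} + z_β) / d)².
z_{α} + z_β = 2.326 + 0.524 = 2.850.
n = (2.850 / 0.35)² = 8.143² = 66.31.
Round up.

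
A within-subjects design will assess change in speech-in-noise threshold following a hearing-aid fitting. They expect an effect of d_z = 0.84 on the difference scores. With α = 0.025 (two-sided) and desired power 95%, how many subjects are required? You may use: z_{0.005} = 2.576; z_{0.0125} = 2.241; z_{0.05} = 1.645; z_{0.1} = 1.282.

For a paired (one-sample on differences) test: n = ((z_{α/2} + z_β) / d)².
z_{α/2} + z_β = 2.241 + 1.645 = 3.886.
n = (3.886 / 0.84)² = 4.626² = 21.40.
Round up.

n = 22 pairs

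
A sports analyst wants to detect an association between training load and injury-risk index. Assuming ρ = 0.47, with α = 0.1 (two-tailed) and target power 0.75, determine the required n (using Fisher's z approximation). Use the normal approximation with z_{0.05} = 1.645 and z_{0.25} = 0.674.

n = 24

Fisher's z: C = ½·ln((1+r)/(1−r)) = ½·ln(2.7736) = 0.5101.
n = ((z_{α/2} + z_β)/C)² + 3.
(1.645 + 0.674) / 0.5101 = 2.319 / 0.5101 = 4.546.
n = 4.546² + 3 = 20.67 + 3 = 23.7.
Round up.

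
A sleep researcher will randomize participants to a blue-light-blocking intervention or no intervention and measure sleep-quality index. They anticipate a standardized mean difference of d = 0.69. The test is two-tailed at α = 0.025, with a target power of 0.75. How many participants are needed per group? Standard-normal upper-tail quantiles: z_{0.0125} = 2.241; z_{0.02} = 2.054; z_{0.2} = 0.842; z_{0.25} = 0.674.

n = 36 per group

For two independent groups with equal n: n = 2·((z_{α/2} + z_β) / d)².
z_{α/2} + z_β = 2.241 + 0.674 = 2.915.
n = 2 × (2.915 / 0.69)² = 2 × 4.225² = 2 × 17.85 = 35.7.
Round up to the next whole participant.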